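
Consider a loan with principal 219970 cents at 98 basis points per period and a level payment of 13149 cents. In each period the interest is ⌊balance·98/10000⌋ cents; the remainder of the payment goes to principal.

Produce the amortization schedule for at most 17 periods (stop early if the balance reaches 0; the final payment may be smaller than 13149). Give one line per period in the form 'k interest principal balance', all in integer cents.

1 2155 10994 208976
2 2047 11102 197874
3 1939 11210 186664
4 1829 11320 175344
5 1718 11431 163913
6 1606 11543 152370
7 1493 11656 140714
8 1378 11771 128943
9 1263 11886 117057
10 1147 12002 105055
11 1029 12120 92935
12 910 12239 80696
13 790 12359 68337
14 669 12480 55857
15 547 12602 43255
16 423 12726 30529
17 299 12850 17679

1. interest=⌊219970·98/10000⌋=2155; principal=13149-2155=10994; balance=219970-10994=208976
2. interest=⌊208976·98/10000⌋=2047; principal=13149-2047=11102; balance=208976-11102=197874
3. interest=⌊197874·98/10000⌋=1939; principal=13149-1939=11210; balance=197874-11210=186664
4. interest=⌊186664·98/10000⌋=1829; principal=13149-1829=11320; balance=186664-11320=175344
5. interest=⌊175344·98/10000⌋=1718; principal=13149-1718=11431; balance=175344-11431=163913
6. interest=⌊163913·98/10000⌋=1606; principal=13149-1606=11543; balance=163913-11543=152370
7. interest=⌊152370·98/10000⌋=1493; principal=13149-1493=11656; balance=152370-11656=140714
8. interest=⌊140714·98/10000⌋=1378; principal=13149-1378=11771; balance=140714-11771=128943
9. interest=⌊128943·98/10000⌋=1263; principal=13149-1263=11886; balance=128943-11886=117057
10. interest=⌊117057·98/10000⌋=1147; principal=13149-1147=12002; balance=117057-12002=105055
11. interest=⌊105055·98/10000⌋=1029; principal=13149-1029=12120; balance=105055-12120=92935
12. interest=⌊92935·98/10000⌋=910; principal=13149-910=12239; balance=92935-12239=80696
13. interest=⌊80696·98/10000⌋=790; principal=13149-790=12359; balance=80696-12359=68337
14. interest=⌊68337·98/10000⌋=669; principal=13149-669=12480; balance=68337-12480=55857
15. interest=⌊55857·98/10000⌋=547; principal=13149-547=12602; balance=55857-12602=43255
16. interest=⌊43255·98/10000⌋=423; principal=13149-423=12726; balance=43255-12726=30529
17. interest=⌊30529·98/10000⌋=299; principal=13149-299=12850; balance=30529-12850=17679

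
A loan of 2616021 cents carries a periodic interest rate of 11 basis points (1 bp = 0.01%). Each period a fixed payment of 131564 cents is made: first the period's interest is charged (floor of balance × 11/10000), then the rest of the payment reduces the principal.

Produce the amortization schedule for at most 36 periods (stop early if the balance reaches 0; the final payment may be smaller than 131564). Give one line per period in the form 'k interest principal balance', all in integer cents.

1 2877 128687 2487334
2 2736 128828 2358506
3 2594 128970 2229536
4 2452 129112 2100424
5 2310 129254 1971170
6 2168 129396 1841774
7 2025 129539 1712235
8 1883 129681 1582554
9 1740 129824 1452730
10 1598 129966 1322764
11 1455 130109 1192655
12 1311 130253 1062402
13 1168 130396 932006
14 1025 130539 801467
15 881 130683 670784
16 737 130827 539957
17 593 130971 408986
18 449 131115 277871
19 305 131259 146612
20 161 131403 15209
21 16 15209 0

1. interest=⌊2616021·11/10000⌋=2877; principal=131564-2877=128687; balance=2616021-128687=2487334
2. interest=⌊2487334·11/10000⌋=2736; principal=131564-2736=128828; balance=2487334-128828=2358506
3. interest=⌊2358506·11/10000⌋=2594; principal=131564-2594=128970; balance=2358506-128970=2229536
4. interest=⌊2229536·11/10000⌋=2452; principal=131564-2452=129112; balance=2229536-129112=2100424
5. interest=⌊2100424·11/10000⌋=2310; principal=131564-2310=129254; balance=2100424-129254=1971170
6. interest=⌊1971170·11/10000⌋=2168; principal=131564-2168=129396; balance=1971170-129396=1841774
7. interest=⌊1841774·11/10000⌋=2025; principal=131564-2025=129539; balance=1841774-129539=1712235
8. interest=⌊1712235·11/10000⌋=1883; principal=131564-1883=129681; balance=1712235-129681=1582554
9. interest=⌊1582554·11/10000⌋=1740; principal=131564-1740=129824; balance=1582554-129824=1452730
10. interest=⌊1452730·11/10000⌋=1598; principal=131564-1598=129966; balance=1452730-129966=1322764
11. interest=⌊1322764·11/10000⌋=1455; principal=131564-1455=130109; balance=1322764-130109=1192655
12. interest=⌊1192655·11/10000⌋=1311; principal=131564-1311=130253; balance=1192655-130253=1062402
13. interest=⌊1062402·11/10000⌋=1168; principal=131564-1168=130396; balance=1062402-130396=932006
14. interest=⌊932006·11/10000⌋=1025; principal=131564-1025=130539; balance=932006-130539=801467
15. interest=⌊801467·11/10000⌋=881; principal=131564-881=130683; balance=801467-130683=670784
16. interest=⌊670784·11/10000⌋=737; principal=131564-737=130827; balance=670784-130827=539957
17. interest=⌊539957·11/10000⌋=593; principal=131564-593=130971; balance=539957-130971=408986
18. interest=⌊408986·11/10000⌋=449; principal=131564-449=131115; balance=408986-131115=277871
19. interest=⌊277871·11/10000⌋=305; principal=131564-305=131259; balance=277871-131259=146612
20. interest=⌊146612·11/10000⌋=161; principal=131564-161=131403; balance=146612-131403=15209
21. interest=⌊15209·11/10000⌋=16; principal=min(131564-16,15209)=15209; balance=15209-15209=0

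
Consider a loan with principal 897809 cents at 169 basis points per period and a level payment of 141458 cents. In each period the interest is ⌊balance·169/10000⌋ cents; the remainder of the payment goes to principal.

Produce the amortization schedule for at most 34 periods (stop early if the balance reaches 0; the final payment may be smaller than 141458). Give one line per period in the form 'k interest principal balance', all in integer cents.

1 15172 126286 771523
2 13038 128420 643103
3 10868 130590 512513
4 8661 132797 379716
5 6417 135041 244675
6 4135 137323 107352
7 1814 107352 0

1. interest=⌊897809·169/10000⌋=15172; principal=141458-15172=126286; balance=897809-126286=771523
2. interest=⌊771523·169/10000⌋=13038; principal=141458-13038=128420; balance=771523-128420=643103
3. interest=⌊643103·169/10000⌋=10868; principal=141458-10868=130590; balance=643103-130590=512513
4. interest=⌊512513·169/10000⌋=8661; principal=141458-8661=132797; balance=512513-132797=379716
5. interest=⌊379716·169/10000⌋=6417; principal=141458-6417=135041; balance=379716-135041=244675
6. interest=⌊244675·169/10000⌋=4135; principal=141458-4135=137323; balance=244675-137323=107352
7. interest=⌊107352·169/10000⌋=1814; principal=min(141458-1814,107352)=107352; balance=107352-107352=0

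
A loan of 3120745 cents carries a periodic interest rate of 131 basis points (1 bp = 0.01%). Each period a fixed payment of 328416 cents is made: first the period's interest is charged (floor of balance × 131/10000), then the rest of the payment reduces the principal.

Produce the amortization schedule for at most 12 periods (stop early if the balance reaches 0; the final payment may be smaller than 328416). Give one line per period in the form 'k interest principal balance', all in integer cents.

1 40881 287535 2833210
2 37115 291301 2541909
3 33299 295117 2246792
4 29432 298984 1947808
5 25516 302900 1644908
6 21548 306868 1338040
7 17528 310888 1027152
8 13455 314961 712191
9 9329 319087 393104
10 5149 323267 69837
11 914 69837 0

1. interest=⌊3120745·131/10000⌋=40881; principal=328416-40881=287535; balance=3120745-287535=2833210
2. interest=⌊2833210·131/10000⌋=37115; principal=328416-37115=291301; balance=2833210-291301=2541909
3. interest=⌊2541909·131/10000⌋=33299; principal=328416-33299=295117; balance=2541909-295117=2246792
4. interest=⌊2246792·131/10000⌋=29432; principal=328416-29432=298984; balance=2246792-298984=1947808
5. interest=⌊1947808·131/10000⌋=25516; principal=328416-25516=302900; balance=1947808-302900=1644908
6. interest=⌊1644908·131/10000⌋=21548; principal=328416-21548=306868; balance=1644908-306868=1338040
7. interest=⌊1338040·131/10000⌋=17528; principal=328416-17528=310888; balance=1338040-310888=1027152
8. interest=⌊1027152·131/10000⌋=13455; principal=328416-13455=314961; balance=1027152-314961=712191
9. interest=⌊712191·131/10000⌋=9329; principal=328416-9329=319087; balance=712191-319087=393104
10. interest=⌊393104·131/10000⌋=5149; principal=328416-5149=323267; balance=393104-323267=69837
11. interest=⌊69837·131/10000⌋=914; principal=min(328416-914,69837)=69837; balance=69837-69837=0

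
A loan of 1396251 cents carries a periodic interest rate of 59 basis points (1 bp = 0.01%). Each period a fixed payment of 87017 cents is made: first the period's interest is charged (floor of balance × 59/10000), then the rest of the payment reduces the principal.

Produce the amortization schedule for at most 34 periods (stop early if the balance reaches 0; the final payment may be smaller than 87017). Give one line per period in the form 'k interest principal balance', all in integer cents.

1. interest=⌊1396251·59/10000⌋=8237; principal=87017-8237=78780; balance=1396251-78780=1317471
2. interest=⌊1317471·59/10000⌋=7773; principal=87017-7773=79244; balance=1317471-79244=1238227
3. interest=⌊1238227·59/10000⌋=7305; principal=87017-7305=79712; balance=1238227-79712=1158515
4. interest=⌊1158515·59/10000⌋=6835; principal=87017-6835=80182; balance=1158515-80182=1078333
5. interest=⌊1078333·59/10000⌋=6362; principal=87017-6362=80655; balance=1078333-80655=997678
6. interest=⌊997678·59/10000⌋=5886; principal=87017-5886=81131; balance=997678-81131=916547
7. interest=⌊916547·59/10000⌋=5407; principal=87017-5407=81610; balance=916547-81610=834937
8. interest=⌊834937·59/10000⌋=4926; principal=87017-4926=82091; balance=834937-82091=752846
9. interest=⌊752846·59/10000⌋=4441; principal=87017-4441=82576; balance=752846-82576=670270
10. interest=⌊670270·59/10000⌋=3954; principal=87017-3954=83063; balance=670270-83063=587207
11. interest=⌊587207·59/10000⌋=3464; principal=87017-3464=83553; balance=587207-83553=503654
12. interest=⌊503654·59/10000⌋=2971; principal=87017-2971=84046; balance=503654-84046=419608
13. interest=⌊419608·59/10000⌋=2475; principal=87017-2475=84542; balance=419608-84542=335066
14. interest=⌊335066·59/10000⌋=1976; principal=87017-1976=85041; balance=335066-85041=250025
15. interest=⌊250025·59/10000⌋=1475; principal=87017-1475=85542; balance=250025-85542=164483
16. interest=⌊164483·59/10000⌋=970; principal=87017-970=86047; balance=164483-86047=78436
17. interest=⌊78436·59/10000⌋=462; principal=min(87017-462,78436)=78436; balance=78436-78436=0

1 8237 78780 1317471
2 7773 79244 1238227
3 7305 79712 1158515
4 6835 80182 1078333
5 6362 80655 997678
6 5886 81131 916547
7 5407 81610 834937
8 4926 82091 752846
9 4441 82576 670270
10 3954 83063 587207
11 3464 83553 503654
12 2971 84046 419608
13 2475 84542 335066
14 1976 85041 250025
15 1475 85542 164483
16 970 86047 78436
17 462 78436 0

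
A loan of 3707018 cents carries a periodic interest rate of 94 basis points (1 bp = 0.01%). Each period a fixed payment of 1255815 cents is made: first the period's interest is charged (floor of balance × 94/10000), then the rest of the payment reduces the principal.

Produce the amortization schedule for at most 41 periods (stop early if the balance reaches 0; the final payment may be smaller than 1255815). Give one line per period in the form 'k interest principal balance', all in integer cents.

1 34845 1220970 2486048
2 23368 1232447 1253601
3 11783 1244032 9569
4 89 9569 0

1. interest=⌊3707018·94/10000⌋=34845; principal=1255815-34845=1220970; balance=3707018-1220970=2486048
2. interest=⌊2486048·94/10000⌋=23368; principal=1255815-23368=1232447; balance=2486048-1232447=1253601
3. interest=⌊1253601·94/10000⌋=11783; principal=1255815-11783=1244032; balance=1253601-1244032=9569
4. interest=⌊9569·94/10000⌋=89; principal=min(1255815-89,9569)=9569; balance=9569-9569=0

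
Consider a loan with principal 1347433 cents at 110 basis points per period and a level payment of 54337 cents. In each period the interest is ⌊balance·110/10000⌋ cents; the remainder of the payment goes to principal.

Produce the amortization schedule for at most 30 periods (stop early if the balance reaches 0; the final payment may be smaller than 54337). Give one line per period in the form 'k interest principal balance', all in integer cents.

1. interest=⌊1347433·110/10000⌋=14821; principal=54337-14821=39516; balance=1347433-39516=1307917
2. interest=⌊1307917·110/10000⌋=14387; principal=54337-14387=39950; balance=1307917-39950=1267967
3. interest=⌊1267967·110/10000⌋=13947; principal=54337-13947=40390; balance=1267967-40390=1227577
4. interest=⌊1227577·110/10000⌋=13503; principal=54337-13503=40834; balance=1227577-40834=1186743
5. interest=⌊1186743·110/10000⌋=13054; principal=54337-13054=41283; balance=1186743-41283=1145460
6. interest=⌊1145460·110/10000⌋=12600; principal=54337-12600=41737; balance=1145460-41737=1103723
7. interest=⌊1103723·110/10000⌋=12140; principal=54337-12140=42197; balance=1103723-42197=1061526
8. interest=⌊1061526·110/10000⌋=11676; principal=54337-11676=42661; balance=1061526-42661=1018865
9. interest=⌊1018865·110/10000⌋=11207; principal=54337-11207=43130; balance=1018865-43130=975735
10. interest=⌊975735·110/10000⌋=10733; principal=54337-10733=43604; balance=975735-43604=932131
11. interest=⌊932131·110/10000⌋=10253; principal=54337-10253=44084; balance=932131-44084=888047
12. interest=⌊888047·110/10000⌋=9768; principal=54337-9768=44569; balance=888047-44569=843478
13. interest=⌊843478·110/10000⌋=9278; principal=54337-9278=45059; balance=843478-45059=798419
14. interest=⌊798419·110/10000⌋=8782; principal=54337-8782=45555; balance=798419-45555=752864
15. interest=⌊752864·110/10000⌋=8281; principal=54337-8281=46056; balance=752864-46056=706808
16. interest=⌊706808·110/10000⌋=7774; principal=54337-7774=46563; balance=706808-46563=660245
17. interest=⌊660245·110/10000⌋=7262; principal=54337-7262=47075; balance=660245-47075=613170
18. interest=⌊613170·110/10000⌋=6744; principal=54337-6744=47593; balance=613170-47593=565577
19. interest=⌊565577·110/10000⌋=6221; principal=54337-6221=48116; balance=565577-48116=517461
20. interest=⌊517461·110/10000⌋=5692; principal=54337-5692=48645; balance=517461-48645=468816
21. interest=⌊468816·110/10000⌋=5156; principal=54337-5156=49181; balance=468816-49181=419635
22. interest=⌊419635·110/10000⌋=4615; principal=54337-4615=49722; balance=419635-49722=369913
23. interest=⌊369913·110/10000⌋=4069; principal=54337-4069=50268; balance=369913-50268=319645
24. interest=⌊319645·110/10000⌋=3516; principal=54337-3516=50821; balance=319645-50821=268824
25. interest=⌊268824·110/10000⌋=2957; principal=54337-2957=51380; balance=268824-51380=217444
26. interest=⌊217444·110/10000⌋=2391; principal=54337-2391=51946; balance=217444-51946=165498
27. interest=⌊165498·110/10000⌋=1820; principal=54337-1820=52517; balance=165498-52517=112981
28. interest=⌊112981·110/10000⌋=1242; principal=54337-1242=53095; balance=112981-53095=59886
29. interest=⌊59886·110/10000⌋=658; principal=54337-658=53679; balance=59886-53679=6207
30. interest=⌊6207·110/10000⌋=68; principal=min(54337-68,6207)=6207; balance=6207-6207=0

1 14821 39516 1307917
2 14387 39950 1267967
3 13947 40390 1227577
4 13503 40834 1186743
5 13054 41283 1145460
6 12600 41737 1103723
7 12140 42197 1061526
8 11676 42661 1018865
9 11207 43130 975735
10 10733 43604 932131
11 10253 44084 888047
12 9768 44569 843478
13 9278 45059 798419
14 8782 45555 752864
15 8281 46056 706808
16 7774 46563 660245
17 7262 47075 613170
18 6744 47593 565577
19 6221 48116 517461
20 5692 48645 468816
21 5156 49181 419635
22 4615 49722 369913
23 4069 50268 319645
24 3516 50821 268824
25 2957 51380 217444
26 2391 51946 165498
27 1820 52517 112981
28 1242 53095 59886
29 658 53679 6207
30 68 6207 0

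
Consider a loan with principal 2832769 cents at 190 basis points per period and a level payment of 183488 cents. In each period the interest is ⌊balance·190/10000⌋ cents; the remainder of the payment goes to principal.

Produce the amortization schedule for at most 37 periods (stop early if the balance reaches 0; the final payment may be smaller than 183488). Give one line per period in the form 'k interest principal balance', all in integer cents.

1 53822 129666 2703103
2 51358 132130 2570973
3 48848 134640 2436333
4 46290 137198 2299135
5 43683 139805 2159330
6 41027 142461 2016869
7 38320 145168 1871701
8 35562 147926 1723775
9 32751 150737 1573038
10 29887 153601 1419437
11 26969 156519 1262918
12 23995 159493 1103425
13 20965 162523 940902
14 17877 165611 775291
15 14730 168758 606533
16 11524 171964 434569
17 8256 175232 259337
18 4927 178561 80776
19 1534 80776 0

1. interest=⌊2832769·190/10000⌋=53822; principal=183488-53822=129666; balance=2832769-129666=2703103
2. interest=⌊2703103·190/10000⌋=51358; principal=183488-51358=132130; balance=2703103-132130=2570973
3. interest=⌊2570973·190/10000⌋=48848; principal=183488-48848=134640; balance=2570973-134640=2436333
4. interest=⌊2436333·190/10000⌋=46290; principal=183488-46290=137198; balance=2436333-137198=2299135
5. interest=⌊2299135·190/10000⌋=43683; principal=183488-43683=139805; balance=2299135-139805=2159330
6. interest=⌊2159330·190/10000⌋=41027; principal=183488-41027=142461; balance=2159330-142461=2016869
7. interest=⌊2016869·190/10000⌋=38320; principal=183488-38320=145168; balance=2016869-145168=1871701
8. interest=⌊1871701·190/10000⌋=35562; principal=183488-35562=147926; balance=1871701-147926=1723775
9. interest=⌊1723775·190/10000⌋=32751; principal=183488-32751=150737; balance=1723775-150737=1573038
10. interest=⌊1573038·190/10000⌋=29887; principal=183488-29887=153601; balance=1573038-153601=1419437
11. interest=⌊1419437·190/10000⌋=26969; principal=183488-26969=156519; balance=1419437-156519=1262918
12. interest=⌊1262918·190/10000⌋=23995; principal=183488-23995=159493; balance=1262918-159493=1103425
13. interest=⌊1103425·190/10000⌋=20965; principal=183488-20965=162523; balance=1103425-162523=940902
14. interest=⌊940902·190/10000⌋=17877; principal=183488-17877=165611; balance=940902-165611=775291
15. interest=⌊775291·190/10000⌋=14730; principal=183488-14730=168758; balance=775291-168758=606533
16. interest=⌊606533·190/10000⌋=11524; principal=183488-11524=171964; balance=606533-171964=434569
17. interest=⌊434569·190/10000⌋=8256; principal=183488-8256=175232; balance=434569-175232=259337
18. interest=⌊259337·190/10000⌋=4927; principal=183488-4927=178561; balance=259337-178561=80776
19. interest=⌊80776·190/10000⌋=1534; principal=min(183488-1534,80776)=80776; balance=80776-80776=0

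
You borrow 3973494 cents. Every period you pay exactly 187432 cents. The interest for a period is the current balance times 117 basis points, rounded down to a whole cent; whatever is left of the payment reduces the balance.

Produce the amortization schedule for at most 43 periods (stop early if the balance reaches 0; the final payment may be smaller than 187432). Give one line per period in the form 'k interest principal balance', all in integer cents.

1 46489 140943 3832551
2 44840 142592 3689959
3 43172 144260 3545699
4 41484 145948 3399751
5 39777 147655 3252096
6 38049 149383 3102713
7 36301 151131 2951582
8 34533 152899 2798683
9 32744 154688 2643995
10 30934 156498 2487497
11 29103 158329 2329168
12 27251 160181 2168987
13 25377 162055 2006932
14 23481 163951 1842981
15 21562 165870 1677111
16 19622 167810 1509301
17 17658 169774 1339527
18 15672 171760 1167767
19 13662 173770 993997
20 11629 175803 818194
21 9572 177860 640334
22 7491 179941 460393
23 5386 182046 278347
24 3256 184176 94171
25 1101 94171 0

1. interest=⌊3973494·117/10000⌋=46489; principal=187432-46489=140943; balance=3973494-140943=3832551
2. interest=⌊3832551·117/10000⌋=44840; principal=187432-44840=142592; balance=3832551-142592=3689959
3. interest=⌊3689959·117/10000⌋=43172; principal=187432-43172=144260; balance=3689959-144260=3545699
4. interest=⌊3545699·117/10000⌋=41484; principal=187432-41484=145948; balance=3545699-145948=3399751
5. interest=⌊3399751·117/10000⌋=39777; principal=187432-39777=147655; balance=3399751-147655=3252096
6. interest=⌊3252096·117/10000⌋=38049; principal=187432-38049=149383; balance=3252096-149383=3102713
7. interest=⌊3102713·117/10000⌋=36301; principal=187432-36301=151131; balance=3102713-151131=2951582
8. interest=⌊2951582·117/10000⌋=34533; principal=187432-34533=152899; balance=2951582-152899=2798683
9. interest=⌊2798683·117/10000⌋=32744; principal=187432-32744=154688; balance=2798683-154688=2643995
10. interest=⌊2643995·117/10000⌋=30934; principal=187432-30934=156498; balance=2643995-156498=2487497
11. interest=⌊2487497·117/10000⌋=29103; principal=187432-29103=158329; balance=2487497-158329=2329168
12. interest=⌊2329168·117/10000⌋=27251; principal=187432-27251=160181; balance=2329168-160181=2168987
13. interest=⌊2168987·117/10000⌋=25377; principal=187432-25377=162055; balance=2168987-162055=2006932
14. interest=⌊2006932·117/10000⌋=23481; principal=187432-23481=163951; balance=2006932-163951=1842981
15. interest=⌊1842981·117/10000⌋=21562; principal=187432-21562=165870; balance=1842981-165870=1677111
16. interest=⌊1677111·117/10000⌋=19622; principal=187432-19622=167810; balance=1677111-167810=1509301
17. interest=⌊1509301·117/10000⌋=17658; principal=187432-17658=169774; balance=1509301-169774=1339527
18. interest=⌊1339527·117/10000⌋=15672; principal=187432-15672=171760; balance=1339527-171760=1167767
19. interest=⌊1167767·117/10000⌋=13662; principal=187432-13662=173770; balance=1167767-173770=993997
20. interest=⌊993997·117/10000⌋=11629; principal=187432-11629=175803; balance=993997-175803=818194
21. interest=⌊818194·117/10000⌋=9572; principal=187432-9572=177860; balance=818194-177860=640334
22. interest=⌊640334·117/10000⌋=7491; principal=187432-7491=179941; balance=640334-179941=460393
23. interest=⌊460393·117/10000⌋=5386; principal=187432-5386=182046; balance=460393-182046=278347
24. interest=⌊278347·117/10000⌋=3256; principal=187432-3256=184176; balance=278347-184176=94171
25. interest=⌊94171·117/10000⌋=1101; principal=min(187432-1101,94171)=94171; balance=94171-94171=0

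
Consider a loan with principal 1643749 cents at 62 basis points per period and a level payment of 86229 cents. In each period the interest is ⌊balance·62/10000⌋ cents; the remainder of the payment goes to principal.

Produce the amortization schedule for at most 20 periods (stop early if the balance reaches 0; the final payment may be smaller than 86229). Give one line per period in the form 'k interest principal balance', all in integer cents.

1. interest=⌊1643749·62/10000⌋=10191; principal=86229-10191=76038; balance=1643749-76038=1567711
2. interest=⌊1567711·62/10000⌋=9719; principal=86229-9719=76510; balance=1567711-76510=1491201
3. interest=⌊1491201·62/10000⌋=9245; principal=86229-9245=76984; balance=1491201-76984=1414217
4. interest=⌊1414217·62/10000⌋=8768; principal=86229-8768=77461; balance=1414217-77461=1336756
5. interest=⌊1336756·62/10000⌋=8287; principal=86229-8287=77942; balance=1336756-77942=1258814
6. interest=⌊1258814·62/10000⌋=7804; principal=86229-7804=78425; balance=1258814-78425=1180389
7. interest=⌊1180389·62/10000⌋=7318; principal=86229-7318=78911; balance=1180389-78911=1101478
8. interest=⌊1101478·62/10000⌋=6829; principal=86229-6829=79400; balance=1101478-79400=1022078
9. interest=⌊1022078·62/10000⌋=6336; principal=86229-6336=79893; balance=1022078-79893=942185
10. interest=⌊942185·62/10000⌋=5841; principal=86229-5841=80388; balance=942185-80388=861797
11. interest=⌊861797·62/10000⌋=5343; principal=86229-5343=80886; balance=861797-80886=780911
12. interest=⌊780911·62/10000⌋=4841; principal=86229-4841=81388; balance=780911-81388=699523
13. interest=⌊699523·62/10000⌋=4337; principal=86229-4337=81892; balance=699523-81892=617631
14. interest=⌊617631·62/10000⌋=3829; principal=86229-3829=82400; balance=617631-82400=535231
15. interest=⌊535231·62/10000⌋=3318; principal=86229-3318=82911; balance=535231-82911=452320
16. interest=⌊452320·62/10000⌋=2804; principal=86229-2804=83425; balance=452320-83425=368895
17. interest=⌊368895·62/10000⌋=2287; principal=86229-2287=83942; balance=368895-83942=284953
18. interest=⌊284953·62/10000⌋=1766; principal=86229-1766=84463; balance=284953-84463=200490
19. interest=⌊200490·62/10000⌋=1243; principal=86229-1243=84986; balance=200490-84986=115504
20. interest=⌊115504·62/10000⌋=716; principal=86229-716=85513; balance=115504-85513=29991

1 10191 76038 1567711
2 9719 76510 1491201
3 9245 76984 1414217
4 8768 77461 1336756
5 8287 77942 1258814
6 7804 78425 1180389
7 7318 78911 1101478
8 6829 79400 1022078
9 6336 79893 942185
10 5841 80388 861797
11 5343 80886 780911
12 4841 81388 699523
13 4337 81892 617631
14 3829 82400 535231
15 3318 82911 452320
16 2804 83425 368895
17 2287 83942 284953
18 1766 84463 200490
19 1243 84986 115504
20 716 85513 29991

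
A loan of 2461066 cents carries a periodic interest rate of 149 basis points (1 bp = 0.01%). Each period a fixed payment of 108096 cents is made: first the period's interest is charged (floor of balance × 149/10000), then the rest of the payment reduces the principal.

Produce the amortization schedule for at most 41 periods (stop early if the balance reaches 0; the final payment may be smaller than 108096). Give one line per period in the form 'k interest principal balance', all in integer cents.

1 36669 71427 2389639
2 35605 72491 2317148
3 34525 73571 2243577
4 33429 74667 2168910
5 32316 75780 2093130
6 31187 76909 2016221
7 30041 78055 1938166
8 28878 79218 1858948
9 27698 80398 1778550
10 26500 81596 1696954
11 25284 82812 1614142
12 24050 84046 1530096
13 22798 85298 1444798
14 21527 86569 1358229
15 20237 87859 1270370
16 18928 89168 1181202
17 17599 90497 1090705
18 16251 91845 998860
19 14883 93213 905647
20 13494 94602 811045
21 12084 96012 715033
22 10653 97443 617590
23 9202 98894 518696
24 7728 100368 418328
25 6233 101863 316465
26 4715 103381 213084
27 3174 104922 108162
28 1611 106485 1677
29 24 1677 0

1. interest=⌊2461066·149/10000⌋=36669; principal=108096-36669=71427; balance=2461066-71427=2389639
2. interest=⌊2389639·149/10000⌋=35605; principal=108096-35605=72491; balance=2389639-72491=2317148
3. interest=⌊2317148·149/10000⌋=34525; principal=108096-34525=73571; balance=2317148-73571=2243577
4. interest=⌊2243577·149/10000⌋=33429; principal=108096-33429=74667; balance=2243577-74667=2168910
5. interest=⌊2168910·149/10000⌋=32316; principal=108096-32316=75780; balance=2168910-75780=2093130
6. interest=⌊2093130·149/10000⌋=31187; principal=108096-31187=76909; balance=2093130-76909=2016221
7. interest=⌊2016221·149/10000⌋=30041; principal=108096-30041=78055; balance=2016221-78055=1938166
8. interest=⌊1938166·149/10000⌋=28878; principal=108096-28878=79218; balance=1938166-79218=1858948
9. interest=⌊1858948·149/10000⌋=27698; principal=108096-27698=80398; balance=1858948-80398=1778550
10. interest=⌊1778550·149/10000⌋=26500; principal=108096-26500=81596; balance=1778550-81596=1696954
11. interest=⌊1696954·149/10000⌋=25284; principal=108096-25284=82812; balance=1696954-82812=1614142
12. interest=⌊1614142·149/10000⌋=24050; principal=108096-24050=84046; balance=1614142-84046=1530096
13. interest=⌊1530096·149/10000⌋=22798; principal=108096-22798=85298; balance=1530096-85298=1444798
14. interest=⌊1444798·149/10000⌋=21527; principal=108096-21527=86569; balance=1444798-86569=1358229
15. interest=⌊1358229·149/10000⌋=20237; principal=108096-20237=87859; balance=1358229-87859=1270370
16. interest=⌊1270370·149/10000⌋=18928; principal=108096-18928=89168; balance=1270370-89168=1181202
17. interest=⌊1181202·149/10000⌋=17599; principal=108096-17599=90497; balance=1181202-90497=1090705
18. interest=⌊1090705·149/10000⌋=16251; principal=108096-16251=91845; balance=1090705-91845=998860
19. interest=⌊998860·149/10000⌋=14883; principal=108096-14883=93213; balance=998860-93213=905647
20. interest=⌊905647·149/10000⌋=13494; principal=108096-13494=94602; balance=905647-94602=811045
21. interest=⌊811045·149/10000⌋=12084; principal=108096-12084=96012; balance=811045-96012=715033
22. interest=⌊715033·149/10000⌋=10653; principal=108096-10653=97443; balance=715033-97443=617590
23. interest=⌊617590·149/10000⌋=9202; principal=108096-9202=98894; balance=617590-98894=518696
24. interest=⌊518696·149/10000⌋=7728; principal=108096-7728=100368; balance=518696-100368=418328
25. interest=⌊418328·149/10000⌋=6233; principal=108096-6233=101863; balance=418328-101863=316465
26. interest=⌊316465·149/10000⌋=4715; principal=108096-4715=103381; balance=316465-103381=213084
27. interest=⌊213084·149/10000⌋=3174; principal=108096-3174=104922; balance=213084-104922=108162
28. interest=⌊108162·149/10000⌋=1611; principal=108096-1611=106485; balance=108162-106485=1677
29. interest=⌊1677·149/10000⌋=24; principal=min(108096-24,1677)=1677; balance=1677-1677=0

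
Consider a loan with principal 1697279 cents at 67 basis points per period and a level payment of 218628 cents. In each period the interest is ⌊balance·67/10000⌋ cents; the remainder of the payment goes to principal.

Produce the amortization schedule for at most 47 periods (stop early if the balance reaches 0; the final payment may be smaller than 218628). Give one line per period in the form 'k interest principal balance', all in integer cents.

1 11371 207257 1490022
2 9983 208645 1281377
3 8585 210043 1071334
4 7177 211451 859883
5 5761 212867 647016
6 4335 214293 432723
7 2899 215729 216994
8 1453 216994 0

1. interest=⌊1697279·67/10000⌋=11371; principal=218628-11371=207257; balance=1697279-207257=1490022
2. interest=⌊1490022·67/10000⌋=9983; principal=218628-9983=208645; balance=1490022-208645=1281377
3. interest=⌊1281377·67/10000⌋=8585; principal=218628-8585=210043; balance=1281377-210043=1071334
4. interest=⌊1071334·67/10000⌋=7177; principal=218628-7177=211451; balance=1071334-211451=859883
5. interest=⌊859883·67/10000⌋=5761; principal=218628-5761=212867; balance=859883-212867=647016
6. interest=⌊647016·67/10000⌋=4335; principal=218628-4335=214293; balance=647016-214293=432723
7. interest=⌊432723·67/10000⌋=2899; principal=218628-2899=215729; balance=432723-215729=216994
8. interest=⌊216994·67/10000⌋=1453; principal=min(218628-1453,216994)=216994; balance=216994-216994=0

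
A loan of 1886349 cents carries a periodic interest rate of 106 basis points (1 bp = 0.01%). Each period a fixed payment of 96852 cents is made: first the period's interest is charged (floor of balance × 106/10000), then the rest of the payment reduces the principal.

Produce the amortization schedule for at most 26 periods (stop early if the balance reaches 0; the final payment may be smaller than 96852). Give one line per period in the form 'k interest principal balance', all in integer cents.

1. interest=⌊1886349·106/10000⌋=19995; principal=96852-19995=76857; balance=1886349-76857=1809492
2. interest=⌊1809492·106/10000⌋=19180; principal=96852-19180=77672; balance=1809492-77672=1731820
3. interest=⌊1731820·106/10000⌋=18357; principal=96852-18357=78495; balance=1731820-78495=1653325
4. interest=⌊1653325·106/10000⌋=17525; principal=96852-17525=79327; balance=1653325-79327=1573998
5. interest=⌊1573998·106/10000⌋=16684; principal=96852-16684=80168; balance=1573998-80168=1493830
6. interest=⌊1493830·106/10000⌋=15834; principal=96852-15834=81018; balance=1493830-81018=1412812
7. interest=⌊1412812·106/10000⌋=14975; principal=96852-14975=81877; balance=1412812-81877=1330935
8. interest=⌊1330935·106/10000⌋=14107; principal=96852-14107=82745; balance=1330935-82745=1248190
9. interest=⌊1248190·106/10000⌋=13230; principal=96852-13230=83622; balance=1248190-83622=1164568
10. interest=⌊1164568·106/10000⌋=12344; principal=96852-12344=84508; balance=1164568-84508=1080060
11. interest=⌊1080060·106/10000⌋=11448; principal=96852-11448=85404; balance=1080060-85404=994656
12. interest=⌊994656·106/10000⌋=10543; principal=96852-10543=86309; balance=994656-86309=908347
13. interest=⌊908347·106/10000⌋=9628; principal=96852-9628=87224; balance=908347-87224=821123
14. interest=⌊821123·106/10000⌋=8703; principal=96852-8703=88149; balance=821123-88149=732974
15. interest=⌊732974·106/10000⌋=7769; principal=96852-7769=89083; balance=732974-89083=643891
16. interest=⌊643891·106/10000⌋=6825; principal=96852-6825=90027; balance=643891-90027=553864
17. interest=⌊553864·106/10000⌋=5870; principal=96852-5870=90982; balance=553864-90982=462882
18. interest=⌊462882·106/10000⌋=4906; principal=96852-4906=91946; balance=462882-91946=370936
19. interest=⌊370936·106/10000⌋=3931; principal=96852-3931=92921; balance=370936-92921=278015
20. interest=⌊278015·106/10000⌋=2946; principal=96852-2946=93906; balance=278015-93906=184109
21. interest=⌊184109·106/10000⌋=1951; principal=96852-1951=94901; balance=184109-94901=89208
22. interest=⌊89208·106/10000⌋=945; principal=min(96852-945,89208)=89208; balance=89208-89208=0

1 19995 76857 1809492
2 19180 77672 1731820
3 18357 78495 1653325
4 17525 79327 1573998
5 16684 80168 1493830
6 15834 81018 1412812
7 14975 81877 1330935
8 14107 82745 1248190
9 13230 83622 1164568
10 12344 84508 1080060
11 11448 85404 994656
12 10543 86309 908347
13 9628 87224 821123
14 8703 88149 732974
15 7769 89083 643891
16 6825 90027 553864
17 5870 90982 462882
18 4906 91946 370936
19 3931 92921 278015
20 2946 93906 184109
21 1951 94901 89208
22 945 89208 0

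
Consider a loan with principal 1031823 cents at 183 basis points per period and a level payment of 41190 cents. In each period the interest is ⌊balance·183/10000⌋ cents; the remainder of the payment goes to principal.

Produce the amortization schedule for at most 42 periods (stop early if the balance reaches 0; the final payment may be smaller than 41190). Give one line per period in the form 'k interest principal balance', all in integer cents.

1. interest=⌊1031823·183/10000⌋=18882; principal=41190-18882=22308; balance=1031823-22308=1009515
2. interest=⌊1009515·183/10000⌋=18474; principal=41190-18474=22716; balance=1009515-22716=986799
3. interest=⌊986799·183/10000⌋=18058; principal=41190-18058=23132; balance=986799-23132=963667
4. interest=⌊963667·183/10000⌋=17635; principal=41190-17635=23555; balance=963667-23555=940112
5. interest=⌊940112·183/10000⌋=17204; principal=41190-17204=23986; balance=940112-23986=916126
6. interest=⌊916126·183/10000⌋=16765; principal=41190-16765=24425; balance=916126-24425=891701
7. interest=⌊891701·183/10000⌋=16318; principal=41190-16318=24872; balance=891701-24872=866829
8. interest=⌊866829·183/10000⌋=15862; principal=41190-15862=25328; balance=866829-25328=841501
9. interest=⌊841501·183/10000⌋=15399; principal=41190-15399=25791; balance=841501-25791=815710
10. interest=⌊815710·183/10000⌋=14927; principal=41190-14927=26263; balance=815710-26263=789447
11. interest=⌊789447·183/10000⌋=14446; principal=41190-14446=26744; balance=789447-26744=762703
12. interest=⌊762703·183/10000⌋=13957; principal=41190-13957=27233; balance=762703-27233=735470
13. interest=⌊735470·183/10000⌋=13459; principal=41190-13459=27731; balance=735470-27731=707739
14. interest=⌊707739·183/10000⌋=12951; principal=41190-12951=28239; balance=707739-28239=679500
15. interest=⌊679500·183/10000⌋=12434; principal=41190-12434=28756; balance=679500-28756=650744
16. interest=⌊650744·183/10000⌋=11908; principal=41190-11908=29282; balance=650744-29282=621462
17. interest=⌊621462·183/10000⌋=11372; principal=41190-11372=29818; balance=621462-29818=591644
18. interest=⌊591644·183/10000⌋=10827; principal=41190-10827=30363; balance=591644-30363=561281
19. interest=⌊561281·183/10000⌋=10271; principal=41190-10271=30919; balance=561281-30919=530362
20. interest=⌊530362·183/10000⌋=9705; principal=41190-9705=31485; balance=530362-31485=498877
21. interest=⌊498877·183/10000⌋=9129; principal=41190-9129=32061; balance=498877-32061=466816
22. interest=⌊466816·183/10000⌋=8542; principal=41190-8542=32648; balance=466816-32648=434168
23. interest=⌊434168·183/10000⌋=7945; principal=41190-7945=33245; balance=434168-33245=400923
24. interest=⌊400923·183/10000⌋=7336; principal=41190-7336=33854; balance=400923-33854=367069
25. interest=⌊367069·183/10000⌋=6717; principal=41190-6717=34473; balance=367069-34473=332596
26. interest=⌊332596·183/10000⌋=6086; principal=41190-6086=35104; balance=332596-35104=297492
27. interest=⌊297492·183/10000⌋=5444; principal=41190-5444=35746; balance=297492-35746=261746
28. interest=⌊261746·183/10000⌋=4789; principal=41190-4789=36401; balance=261746-36401=225345
29. interest=⌊225345·183/10000⌋=4123; principal=41190-4123=37067; balance=225345-37067=188278
30. interest=⌊188278·183/10000⌋=3445; principal=41190-3445=37745; balance=188278-37745=150533
31. interest=⌊150533·183/10000⌋=2754; principal=41190-2754=38436; balance=150533-38436=112097
32. interest=⌊112097·183/10000⌋=2051; principal=41190-2051=39139; balance=112097-39139=72958
33. interest=⌊72958·183/10000⌋=1335; principal=41190-1335=39855; balance=72958-39855=33103
34. interest=⌊33103·183/10000⌋=605; principal=min(41190-605,33103)=33103; balance=33103-33103=0

1 18882 22308 1009515
2 18474 22716 986799
3 18058 23132 963667
4 17635 23555 940112
5 17204 23986 916126
6 16765 24425 891701
7 16318 24872 866829
8 15862 25328 841501
9 15399 25791 815710
10 14927 26263 789447
11 14446 26744 762703
12 13957 27233 735470
13 13459 27731 707739
14 12951 28239 679500
15 12434 28756 650744
16 11908 29282 621462
17 11372 29818 591644
18 10827 30363 561281
19 10271 30919 530362
20 9705 31485 498877
21 9129 32061 466816
22 8542 32648 434168
23 7945 33245 400923
24 7336 33854 367069
25 6717 34473 332596
26 6086 35104 297492
27 5444 35746 261746
28 4789 36401 225345
29 4123 37067 188278
30 3445 37745 150533
31 2754 38436 112097
32 2051 39139 72958
33 1335 39855 33103
34 605 33103 0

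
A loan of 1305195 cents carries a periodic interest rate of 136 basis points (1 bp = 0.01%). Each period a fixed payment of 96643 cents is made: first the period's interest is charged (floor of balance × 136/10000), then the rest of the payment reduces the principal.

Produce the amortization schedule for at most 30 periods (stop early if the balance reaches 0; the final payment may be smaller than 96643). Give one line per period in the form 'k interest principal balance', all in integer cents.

1. interest=⌊1305195·136/10000⌋=17750; principal=96643-17750=78893; balance=1305195-78893=1226302
2. interest=⌊1226302·136/10000⌋=16677; principal=96643-16677=79966; balance=1226302-79966=1146336
3. interest=⌊1146336·136/10000⌋=15590; principal=96643-15590=81053; balance=1146336-81053=1065283
4. interest=⌊1065283·136/10000⌋=14487; principal=96643-14487=82156; balance=1065283-82156=983127
5. interest=⌊983127·136/10000⌋=13370; principal=96643-13370=83273; balance=983127-83273=899854
6. interest=⌊899854·136/10000⌋=12238; principal=96643-12238=84405; balance=899854-84405=815449
7. interest=⌊815449·136/10000⌋=11090; principal=96643-11090=85553; balance=815449-85553=729896
8. interest=⌊729896·136/10000⌋=9926; principal=96643-9926=86717; balance=729896-86717=643179
9. interest=⌊643179·136/10000⌋=8747; principal=96643-8747=87896; balance=643179-87896=555283
10. interest=⌊555283·136/10000⌋=7551; principal=96643-7551=89092; balance=555283-89092=466191
11. interest=⌊466191·136/10000⌋=6340; principal=96643-6340=90303; balance=466191-90303=375888
12. interest=⌊375888·136/10000⌋=5112; principal=96643-5112=91531; balance=375888-91531=284357
13. interest=⌊284357·136/10000⌋=3867; principal=96643-3867=92776; balance=284357-92776=191581
14. interest=⌊191581·136/10000⌋=2605; principal=96643-2605=94038; balance=191581-94038=97543
15. interest=⌊97543·136/10000⌋=1326; principal=96643-1326=95317; balance=97543-95317=2226
16. interest=⌊2226·136/10000⌋=30; principal=min(96643-30,2226)=2226; balance=2226-2226=0

1 17750 78893 1226302
2 16677 79966 1146336
3 15590 81053 1065283
4 14487 82156 983127
5 13370 83273 899854
6 12238 84405 815449
7 11090 85553 729896
8 9926 86717 643179
9 8747 87896 555283
10 7551 89092 466191
11 6340 90303 375888
12 5112 91531 284357
13 3867 92776 191581
14 2605 94038 97543
15 1326 95317 2226
16 30 2226 0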